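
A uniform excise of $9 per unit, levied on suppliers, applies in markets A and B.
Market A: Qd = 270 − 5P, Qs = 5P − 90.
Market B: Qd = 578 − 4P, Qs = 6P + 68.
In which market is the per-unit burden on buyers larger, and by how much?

Market B, by $0.9.

Market A: pre-tax P* = $36, Q* = 90; post-tax Q = 67.5; per-unit burden on buyers = $4.5.
Market B: pre-tax P* = $51, Q* = 374; post-tax Q = 352.4; per-unit burden on buyers = $5.4.
Difference: $4.5 vs $5.4 → market B is larger by $0.9.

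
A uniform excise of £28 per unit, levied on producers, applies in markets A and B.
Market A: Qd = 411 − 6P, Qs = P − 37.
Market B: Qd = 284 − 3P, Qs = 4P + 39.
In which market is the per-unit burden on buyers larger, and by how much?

Market B, by £12.

Market A: pre-tax P* = £64, Q* = 27; post-tax Q = 3; per-unit burden on buyers = £4.
Market B: pre-tax P* = £35, Q* = 179; post-tax Q = 131; per-unit burden on buyers = £16.
Difference: £4 vs £16 → market B is larger by £12.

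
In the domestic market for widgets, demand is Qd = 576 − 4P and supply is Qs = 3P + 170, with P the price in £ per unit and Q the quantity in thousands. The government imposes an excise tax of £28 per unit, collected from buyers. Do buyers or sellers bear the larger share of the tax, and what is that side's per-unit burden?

Before the tax: set 576 − 4P = 3P + 170 → P* = £58, Q* = 344.
With the tax collected from buyers, demand (in seller-price terms) shifts: Qd = 576 − 4(P + 28).
New equilibrium: buyers pay £70, sellers receive £42, Q = 296. (Wedge: Pb − Ps = 28.)
Per-unit burden: buyers £12, sellers £16.
Sellers take the larger share because supply is less price-elastic here (demand slope 4 vs supply slope 3).

Sellers bear the larger share: £16 per unit.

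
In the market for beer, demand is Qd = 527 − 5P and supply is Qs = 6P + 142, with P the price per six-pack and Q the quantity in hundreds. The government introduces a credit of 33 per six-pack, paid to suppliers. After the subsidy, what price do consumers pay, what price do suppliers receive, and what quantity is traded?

Before the subsidy: set 527 − 5P = 6P + 142 → P* = 35, Q* = 352.
With a per-unit subsidy paid to suppliers, each receives P + 33 per unit sold, so supply becomes Qs = 6(P + 33) + 142.
Solving gives Q = 442 with consumers paying 17 and suppliers receiving 50 (the 33 wedge).

Consumers pay 17; suppliers receive 50; quantity = 442.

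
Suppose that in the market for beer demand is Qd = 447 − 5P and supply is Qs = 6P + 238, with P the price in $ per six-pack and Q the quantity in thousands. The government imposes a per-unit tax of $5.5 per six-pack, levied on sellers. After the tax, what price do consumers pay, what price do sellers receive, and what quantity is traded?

Without the tax, 447 − 5P = 6P + 238 gives 11P = 209, so P* = $19 and Q* = 352.
With the tax collected from sellers, supply shifts: Qs = 6(P − 5.5) + 238.
Solving gives Q = 337 with consumers paying $22 and sellers receiving $16.5 (the $5.5 wedge).
The less price-elastic side of the market bears the larger share of a per-unit tax.

Consumers pay $22; sellers receive $16.5; quantity = 337.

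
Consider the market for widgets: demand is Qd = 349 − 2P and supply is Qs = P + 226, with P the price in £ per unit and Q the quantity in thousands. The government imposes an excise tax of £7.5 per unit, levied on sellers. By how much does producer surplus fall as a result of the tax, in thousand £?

Producer surplus falls by £1322.5 thousand.

Before the tax: set 349 − 2P = P + 226 → P* = £41, Q* = 267.
With the tax collected from sellers, supply shifts: Qs = (P − 7.5) + 226.
New equilibrium: buyers pay £43.5, sellers receive £36, Q = 262. (Wedge: Pb − Ps = 7.5.)
ΔPS is the trapezoid between Q = 262 and Q = 267 of height £5: ½ · (267 + 262) · 5 = £1322.5.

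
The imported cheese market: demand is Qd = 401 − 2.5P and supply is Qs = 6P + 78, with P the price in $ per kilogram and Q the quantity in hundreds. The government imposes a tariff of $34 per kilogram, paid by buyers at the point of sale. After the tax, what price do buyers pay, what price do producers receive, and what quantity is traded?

Without the tax, 401 − 2.5P = 6P + 78 gives 8.5P = 323, so P* = $38 and Q* = 306.
With the tax collected from buyers, demand (in seller-price terms) shifts: Qd = 401 − 2.5(P + 34).
New equilibrium: buyers pay $62, producers receive $28, Q = 246. (Wedge: Pb − Ps = 34.)
The less price-elastic side of the market bears the larger share of a per-unit tax.

Buyers pay $62; producers receive $28; quantity = 246.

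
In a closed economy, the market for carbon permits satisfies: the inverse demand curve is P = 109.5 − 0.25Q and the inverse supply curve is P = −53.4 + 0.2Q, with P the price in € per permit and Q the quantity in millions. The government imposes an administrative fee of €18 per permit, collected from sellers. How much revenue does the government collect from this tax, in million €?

Inverting to Q(P) form: Qd = 438 − 4P; Qs = 5P + 267.
Without the tax, 438 − 4P = 5P + 267 gives 9P = 171, so P* = €19 and Q* = 362.
With the tax collected from sellers, supply shifts: Qs = 5(P − 18) + 267.
Solving gives Q = 322 with consumers paying €29 and sellers receiving €11 (the €18 wedge).
Revenue = t · Q = 18 · 322 = €5796.

Tax revenue = €5796 million.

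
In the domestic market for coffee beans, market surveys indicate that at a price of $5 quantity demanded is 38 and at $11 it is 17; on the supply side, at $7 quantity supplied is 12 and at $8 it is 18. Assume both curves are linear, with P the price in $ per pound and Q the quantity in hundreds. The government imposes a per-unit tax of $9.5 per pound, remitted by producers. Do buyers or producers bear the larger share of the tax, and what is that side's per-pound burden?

Buyers bear the larger share: $6 per pound.

Demand slope: (17 − 38)/(11 − 5) = -3.5, so Qd = 55.5 − 3.5P.
Supply slope: (18 − 12)/(8 − 7) = 6, so Qs = 6P − 30.
Without the tax, 55.5 − 3.5P = 6P − 30 gives 9.5P = 85.5, so P* = $9 and Q* = 24.
With the tax collected from producers, supply shifts: Qs = 6(P − 9.5) − 30.
New equilibrium: buyers pay $15, producers receive $5.5, Q = 3. (Wedge: Pb − Ps = 9.5.)
Per-pound burden: buyers $6, producers $3.5.
Buyers take the larger share because demand is less price-elastic here (demand slope 3.5 vs supply slope 6).
The less price-elastic side of the market bears the larger share of a per-unit tax.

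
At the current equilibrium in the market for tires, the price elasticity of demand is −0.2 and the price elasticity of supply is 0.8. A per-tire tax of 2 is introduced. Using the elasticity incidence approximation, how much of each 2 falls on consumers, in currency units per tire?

Consumers bear ≈ 1.6 per tire.

Incidence ratio: consumers' share ≈ εs / (εs + |εd|) = 0.8 / (0.8 + 0.2) = 0.8.
So consumers bear ≈ 0.8 × 2 = 1.6; suppliers bear 0.4.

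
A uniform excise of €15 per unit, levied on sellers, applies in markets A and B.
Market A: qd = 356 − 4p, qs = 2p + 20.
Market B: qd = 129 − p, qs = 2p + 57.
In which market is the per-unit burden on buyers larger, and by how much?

Market A: pre-tax p* = €56, q* = 132; post-tax q = 112; per-unit burden on buyers = €5.
Market B: pre-tax p* = €24, q* = 105; post-tax q = 95; per-unit burden on buyers = €10.
Difference: €5 vs €10 → market B is larger by €5.

Market B, by €5.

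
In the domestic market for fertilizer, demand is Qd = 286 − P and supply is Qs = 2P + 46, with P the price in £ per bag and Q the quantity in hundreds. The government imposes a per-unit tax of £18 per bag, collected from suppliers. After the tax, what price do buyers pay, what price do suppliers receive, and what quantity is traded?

Without the tax, 286 − P = 2P + 46 gives 3P = 240, so P* = £80 and Q* = 206.
With the tax collected from suppliers, supply shifts: Qs = 2(P − 18) + 46.
New equilibrium: buyers pay £92, suppliers receive £74, Q = 194. (Wedge: Pb − Ps = 18.)

Buyers pay £92; suppliers receive £74; quantity = 194.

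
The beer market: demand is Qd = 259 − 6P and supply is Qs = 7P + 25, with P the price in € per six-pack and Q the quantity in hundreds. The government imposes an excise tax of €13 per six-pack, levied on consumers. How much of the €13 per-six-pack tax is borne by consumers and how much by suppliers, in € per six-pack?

Before the tax: set 259 − 6P = 7P + 25 → P* = €18, Q* = 151.
With the tax collected from consumers, demand (in seller-price terms) shifts: Qd = 259 − 6(P + 13).
New equilibrium: consumers pay €25, suppliers receive €12, Q = 109. (Wedge: Pb − Ps = 13.)
Burden on consumers: €7; on suppliers: €6. (They sum to €13.)
The less price-elastic side of the market bears the larger share of a per-unit tax.

Consumers bear €7 per six-pack; suppliers bear €6 per six-pack.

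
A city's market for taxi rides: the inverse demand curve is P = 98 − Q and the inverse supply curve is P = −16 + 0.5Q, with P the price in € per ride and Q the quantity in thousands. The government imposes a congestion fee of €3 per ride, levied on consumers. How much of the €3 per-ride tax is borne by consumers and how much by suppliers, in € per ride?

Inverting to Q(P) form: Qd = 98 − P; Qs = 2P + 32.
Before the tax: set 98 − P = 2P + 32 → P* = €22, Q* = 76.
With the tax collected from consumers, demand (in seller-price terms) shifts: Qd = 98 − (P + 3).
New equilibrium: consumers pay €24, suppliers receive €21, Q = 74. (Wedge: Pb − Ps = 3.)
Burden on consumers: €2; on suppliers: €1. (They sum to €3.)
The less price-elastic side of the market bears the larger share of a per-unit tax.

Consumers bear €2 per ride; suppliers bear €1 per ride.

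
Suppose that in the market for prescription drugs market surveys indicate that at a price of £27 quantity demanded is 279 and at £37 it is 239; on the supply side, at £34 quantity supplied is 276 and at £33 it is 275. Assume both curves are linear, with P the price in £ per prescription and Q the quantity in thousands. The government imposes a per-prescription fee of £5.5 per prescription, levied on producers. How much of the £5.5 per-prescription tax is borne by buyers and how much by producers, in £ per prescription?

Buyers bear £1.1 per prescription; producers bear £4.4 per prescription.

Demand slope: (239 − 279)/(37 − 27) = -4, so Qd = 387 − 4P.
Supply slope: (275 − 276)/(33 − 34) = 1, so Qs = P + 242.
Before the tax: set 387 − 4P = P + 242 → P* = £29, Q* = 271.
With the tax collected from producers, supply shifts: Qs = (P − 5.5) + 242.
New equilibrium: buyers pay £30.1, producers receive £24.6, Q = 266.6. (Wedge: Pb − Ps = 5.5.)
Burden on buyers: £1.1; on producers: £4.4. (They sum to £5.5.)
The less price-elastic side of the market bears the larger share of a per-unit tax.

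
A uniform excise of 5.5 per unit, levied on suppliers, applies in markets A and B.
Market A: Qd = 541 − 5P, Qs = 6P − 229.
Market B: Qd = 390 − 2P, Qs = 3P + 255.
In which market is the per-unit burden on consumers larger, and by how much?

Market A: pre-tax P* = 70, Q* = 191; post-tax Q = 176; per-unit burden on consumers = 3.
Market B: pre-tax P* = 27, Q* = 336; post-tax Q = 329.4; per-unit burden on consumers = 3.3.
Difference: 3 vs 3.3 → market B is larger by 0.3.

Market B, by 0.3.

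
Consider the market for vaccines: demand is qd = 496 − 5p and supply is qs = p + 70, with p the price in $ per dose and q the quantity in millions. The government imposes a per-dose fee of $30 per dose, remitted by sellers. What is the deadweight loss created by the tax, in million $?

Deadweight loss = $375 million.

Before the tax: set 496 − 5p = p + 70 → p* = $71, q* = 141.
With the tax collected from sellers, supply shifts: qs = (p − 30) + 70.
Solving gives q = 116 with consumers paying $76 and sellers receiving $46 (the $30 wedge).
Quantity falls by |ΔQ| = |141 − 116| = 25.
DWL = ½ · t · |ΔQ| = ½ · 30 · 25 = $375.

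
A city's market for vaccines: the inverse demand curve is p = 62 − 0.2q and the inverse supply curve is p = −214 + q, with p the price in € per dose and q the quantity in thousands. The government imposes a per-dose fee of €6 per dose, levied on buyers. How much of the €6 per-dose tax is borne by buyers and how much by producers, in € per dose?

Buyers bear €1 per dose; producers bear €5 per dose.

Inverting to q(p) form: qd = 310 − 5p; qs = p + 214.
Before the tax: set 310 − 5p = p + 214 → p* = €16, q* = 230.
With the tax collected from buyers, demand (in seller-price terms) shifts: qd = 310 − 5(p + 6).
Solving gives q = 225 with buyers paying €17 and producers receiving €11 (the €6 wedge).
Burden on buyers: €1; on producers: €5. (They sum to €6.)
The less price-elastic side of the market bears the larger share of a per-unit tax.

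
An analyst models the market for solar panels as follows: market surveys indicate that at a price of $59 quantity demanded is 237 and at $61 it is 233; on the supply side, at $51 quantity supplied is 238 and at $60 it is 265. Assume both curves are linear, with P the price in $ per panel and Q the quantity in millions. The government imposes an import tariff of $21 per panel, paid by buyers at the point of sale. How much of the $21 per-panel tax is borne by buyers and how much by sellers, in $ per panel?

Buyers bear $12.6 per panel; sellers bear $8.4 per panel.

Demand slope: (233 − 237)/(61 − 59) = -2, so Qd = 355 − 2P.
Supply slope: (265 − 238)/(60 − 51) = 3, so Qs = 3P + 85.
Before the tax: set 355 − 2P = 3P + 85 → P* = $54, Q* = 247.
With the tax collected from buyers, demand (in seller-price terms) shifts: Qd = 355 − 2(P + 21).
New equilibrium: buyers pay $66.6, sellers receive $45.6, Q = 221.8. (Wedge: Pb − Ps = 21.)
Burden on buyers: $12.6; on sellers: $8.4. (They sum to $21.)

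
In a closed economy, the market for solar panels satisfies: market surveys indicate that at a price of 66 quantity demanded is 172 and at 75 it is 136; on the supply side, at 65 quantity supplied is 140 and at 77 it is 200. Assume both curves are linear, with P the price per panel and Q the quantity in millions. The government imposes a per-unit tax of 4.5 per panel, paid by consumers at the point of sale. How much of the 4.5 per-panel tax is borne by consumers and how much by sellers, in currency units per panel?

Consumers bear 2.5 per panel; sellers bear 2 per panel.

Demand slope: (136 − 172)/(75 − 66) = -4, so Qd = 436 − 4P.
Supply slope: (200 − 140)/(77 − 65) = 5, so Qs = 5P − 185.
Before the tax: set 436 − 4P = 5P − 185 → P* = 69, Q* = 160.
With the tax collected from consumers, demand (in seller-price terms) shifts: Qd = 436 − 4(P + 4.5).
Solving gives Q = 150 with consumers paying 71.5 and sellers receiving 67 (the 4.5 wedge).
Burden on consumers: 2.5; on sellers: 2. (They sum to 4.5.)
The less price-elastic side of the market bears the larger share of a per-unit tax.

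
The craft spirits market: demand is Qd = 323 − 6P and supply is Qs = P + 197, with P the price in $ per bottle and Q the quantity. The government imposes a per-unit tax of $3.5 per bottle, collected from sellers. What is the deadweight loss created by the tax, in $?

Deadweight loss = $5.25.

Without the tax, 323 − 6P = P + 197 gives 7P = 126, so P* = $18 and Q* = 215.
With the tax collected from sellers, supply shifts: Qs = (P − 3.5) + 197.
New equilibrium: buyers pay $18.5, sellers receive $15, Q = 212. (Wedge: Pb − Ps = 3.5.)
Quantity falls by |ΔQ| = |215 − 212| = 3.
DWL = ½ · t · |ΔQ| = ½ · 3.5 · 3 = $5.25.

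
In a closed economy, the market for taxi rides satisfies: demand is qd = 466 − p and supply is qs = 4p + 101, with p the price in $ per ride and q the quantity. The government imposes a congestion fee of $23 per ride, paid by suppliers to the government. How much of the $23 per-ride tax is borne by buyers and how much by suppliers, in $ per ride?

Buyers bear $18.4 per ride; suppliers bear $4.6 per ride.

Before the tax: set 466 − p = 4p + 101 → p* = $73, q* = 393.
With the tax collected from suppliers, supply shifts: qs = 4(p − 23) + 101.
New equilibrium: buyers pay $91.4, suppliers receive $68.4, q = 374.6. (Wedge: pb − ps = 23.)
Burden on buyers: $18.4; on suppliers: $4.6. (They sum to $23.)
The less price-elastic side of the market bears the larger share of a per-unit tax.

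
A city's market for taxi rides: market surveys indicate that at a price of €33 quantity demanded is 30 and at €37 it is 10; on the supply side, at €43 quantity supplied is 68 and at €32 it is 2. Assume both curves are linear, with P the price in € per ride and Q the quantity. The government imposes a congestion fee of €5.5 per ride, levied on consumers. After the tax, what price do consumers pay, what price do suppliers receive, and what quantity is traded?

Consumers pay €38; suppliers receive €32.5; quantity = 5.

Demand slope: (10 − 30)/(37 − 33) = -5, so Qd = 195 − 5P.
Supply slope: (2 − 68)/(32 − 43) = 6, so Qs = 6P − 190.
Without the tax, 195 − 5P = 6P − 190 gives 11P = 385, so P* = €35 and Q* = 20.
With the tax collected from consumers, demand (in seller-price terms) shifts: Qd = 195 − 5(P + 5.5).
Solving gives Q = 5 with consumers paying €38 and suppliers receiving €32.5 (the €5.5 wedge).
The less price-elastic side of the market bears the larger share of a per-unit tax.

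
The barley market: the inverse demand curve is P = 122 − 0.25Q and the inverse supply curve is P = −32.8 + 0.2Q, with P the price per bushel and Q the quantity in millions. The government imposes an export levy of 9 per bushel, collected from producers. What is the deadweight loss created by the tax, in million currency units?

Deadweight loss = 90 million.

Inverting to Q(P) form: Qd = 488 − 4P; Qs = 5P + 164.
Before the tax: set 488 − 4P = 5P + 164 → P* = 36, Q* = 344.
With the tax collected from producers, supply shifts: Qs = 5(P − 9) + 164.
Solving gives Q = 324 with consumers paying 41 and producers receiving 32 (the 9 wedge).
Quantity falls by |ΔQ| = |344 − 324| = 20.
DWL = ½ · t · |ΔQ| = ½ · 9 · 20 = 90.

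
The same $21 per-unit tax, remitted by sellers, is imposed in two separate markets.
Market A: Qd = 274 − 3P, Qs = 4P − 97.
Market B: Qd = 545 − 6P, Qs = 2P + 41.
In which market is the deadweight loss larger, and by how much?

Market A: pre-tax P* = $53, Q* = 115; post-tax Q = 79; deadweight loss = $378.
Market B: pre-tax P* = $63, Q* = 167; post-tax Q = 135.5; deadweight loss = $330.75.
Difference: $378 vs $330.75 → market A is larger by $47.25.

Market A, by $47.25.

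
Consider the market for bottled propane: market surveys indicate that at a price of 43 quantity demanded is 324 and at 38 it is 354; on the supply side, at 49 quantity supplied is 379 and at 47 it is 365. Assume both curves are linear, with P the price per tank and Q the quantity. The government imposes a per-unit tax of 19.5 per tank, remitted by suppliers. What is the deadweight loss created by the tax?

Demand slope: (354 − 324)/(38 − 43) = -6, so Qd = 582 − 6P.
Supply slope: (365 − 379)/(47 − 49) = 7, so Qs = 7P + 36.
Before the tax: set 582 − 6P = 7P + 36 → P* = 42, Q* = 330.
With the tax collected from suppliers, supply shifts: Qs = 7(P − 19.5) + 36.
New equilibrium: consumers pay 52.5, suppliers receive 33, Q = 267. (Wedge: Pb − Ps = 19.5.)
Quantity falls by |ΔQ| = |330 − 267| = 63.
DWL = ½ · t · |ΔQ| = ½ · 19.5 · 63 = 614.25.

Deadweight loss = 614.25.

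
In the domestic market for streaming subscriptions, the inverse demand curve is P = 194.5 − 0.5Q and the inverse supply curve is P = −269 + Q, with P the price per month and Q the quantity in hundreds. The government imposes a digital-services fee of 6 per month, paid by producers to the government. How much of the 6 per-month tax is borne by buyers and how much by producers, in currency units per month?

Inverting to Q(P) form: Qd = 389 − 2P; Qs = P + 269.
Before the tax: set 389 − 2P = P + 269 → P* = 40, Q* = 309.
With the tax collected from producers, supply shifts: Qs = (P − 6) + 269.
Solving gives Q = 305 with buyers paying 42 and producers receiving 36 (the 6 wedge).
Burden on buyers: 2; on producers: 4. (They sum to 6.)
The less price-elastic side of the market bears the larger share of a per-unit tax.

Buyers bear 2 per month; producers bear 4 per month.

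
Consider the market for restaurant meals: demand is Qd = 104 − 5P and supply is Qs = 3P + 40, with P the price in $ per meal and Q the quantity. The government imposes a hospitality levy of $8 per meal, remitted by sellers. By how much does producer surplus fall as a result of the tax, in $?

Producer surplus falls by $282.5.

Before the tax: set 104 − 5P = 3P + 40 → P* = $8, Q* = 64.
With the tax collected from sellers, supply shifts: Qs = 3(P − 8) + 40.
Solving gives Q = 49 with consumers paying $11 and sellers receiving $3 (the $8 wedge).
ΔPS is the trapezoid between Q = 49 and Q = 64 of height $5: ½ · (64 + 49) · 5 = $282.5.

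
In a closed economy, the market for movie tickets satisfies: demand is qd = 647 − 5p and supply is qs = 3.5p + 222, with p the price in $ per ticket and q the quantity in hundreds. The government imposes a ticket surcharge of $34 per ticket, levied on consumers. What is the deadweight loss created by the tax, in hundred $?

Deadweight loss = $1190 hundred.

Without the tax, 647 − 5p = 3.5p + 222 gives 8.5p = 425, so p* = $50 and q* = 397.
With the tax collected from consumers, demand (in seller-price terms) shifts: qd = 647 − 5(p + 34).
New equilibrium: consumers pay $64, producers receive $30, q = 327. (Wedge: pb − ps = 34.)
Quantity falls by |ΔQ| = |397 − 327| = 70.
DWL = ½ · t · |ΔQ| = ½ · 34 · 70 = $1190.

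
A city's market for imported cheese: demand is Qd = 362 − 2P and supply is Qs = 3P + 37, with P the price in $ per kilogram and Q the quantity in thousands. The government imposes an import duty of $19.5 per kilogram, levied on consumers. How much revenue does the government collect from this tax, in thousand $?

Without the tax, 362 − 2P = 3P + 37 gives 5P = 325, so P* = $65 and Q* = 232.
With the tax collected from consumers, demand (in seller-price terms) shifts: Qd = 362 − 2(P + 19.5).
Solving gives Q = 208.6 with consumers paying $76.7 and sellers receiving $57.2 (the $19.5 wedge).
Revenue = t · Q = 19.5 · 208.6 = $4067.7.

Tax revenue = $4067.7 thousand.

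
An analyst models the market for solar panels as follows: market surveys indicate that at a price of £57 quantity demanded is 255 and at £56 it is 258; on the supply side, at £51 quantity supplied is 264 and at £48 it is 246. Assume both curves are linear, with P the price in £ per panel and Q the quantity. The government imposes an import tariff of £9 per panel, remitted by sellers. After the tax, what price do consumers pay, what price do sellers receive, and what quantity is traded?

Demand slope: (258 − 255)/(56 − 57) = -3, so Qd = 426 − 3P.
Supply slope: (246 − 264)/(48 − 51) = 6, so Qs = 6P − 42.
Before the tax: set 426 − 3P = 6P − 42 → P* = £52, Q* = 270.
With the tax collected from sellers, supply shifts: Qs = 6(P − 9) − 42.
Solving gives Q = 252 with consumers paying £58 and sellers receiving £49 (the £9 wedge).

Consumers pay £58; sellers receive £49; quantity = 252.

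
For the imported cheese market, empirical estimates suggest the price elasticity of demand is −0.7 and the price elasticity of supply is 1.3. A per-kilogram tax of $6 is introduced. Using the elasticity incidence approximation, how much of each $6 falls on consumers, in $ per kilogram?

Consumers bear ≈ $3.9 per kilogram.

Incidence ratio: consumers' share ≈ εs / (εs + |εd|) = 1.3 / (1.3 + 0.7) = 0.65.
So consumers bear ≈ 0.65 × $6 = $3.9; producers bear $2.1.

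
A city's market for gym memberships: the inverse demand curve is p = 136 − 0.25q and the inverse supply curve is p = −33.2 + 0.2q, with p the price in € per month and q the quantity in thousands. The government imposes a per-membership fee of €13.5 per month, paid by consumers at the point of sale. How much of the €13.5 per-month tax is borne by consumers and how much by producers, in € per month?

Rewrite in direct form: qd = 544 − 4p and qs = 5p + 166.
Without the tax, 544 − 4p = 5p + 166 gives 9p = 378, so p* = €42 and q* = 376.
With the tax collected from consumers, demand (in seller-price terms) shifts: qd = 544 − 4(p + 13.5).
Solving gives q = 346 with consumers paying €49.5 and producers receiving €36 (the €13.5 wedge).
Burden on consumers: €7.5; on producers: €6. (They sum to €13.5.)
The less price-elastic side of the market bears the larger share of a per-unit tax.

Consumers bear €7.5 per month; producers bear €6 per month.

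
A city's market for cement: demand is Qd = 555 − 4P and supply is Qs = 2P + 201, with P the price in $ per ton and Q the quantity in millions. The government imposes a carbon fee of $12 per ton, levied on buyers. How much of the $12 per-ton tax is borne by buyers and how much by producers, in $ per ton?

Buyers bear $4 per ton; producers bear $8 per ton.

Before the tax: set 555 − 4P = 2P + 201 → P* = $59, Q* = 319.
With the tax collected from buyers, demand (in seller-price terms) shifts: Qd = 555 − 4(P + 12).
Solving gives Q = 303 with buyers paying $63 and producers receiving $51 (the $12 wedge).
Burden on buyers: $4; on producers: $8. (They sum to $12.)
The less price-elastic side of the market bears the larger share of a per-unit tax.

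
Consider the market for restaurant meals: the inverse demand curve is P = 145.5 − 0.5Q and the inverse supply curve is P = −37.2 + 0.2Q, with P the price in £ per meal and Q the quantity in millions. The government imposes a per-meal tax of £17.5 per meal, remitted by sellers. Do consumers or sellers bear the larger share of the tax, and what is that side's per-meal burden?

Consumers bear the larger share: £12.5 per meal.

Rewrite in direct form: Qd = 291 − 2P and Qs = 5P + 186.
Without the tax, 291 − 2P = 5P + 186 gives 7P = 105, so P* = £15 and Q* = 261.
With the tax collected from sellers, supply shifts: Qs = 5(P − 17.5) + 186.
New equilibrium: consumers pay £27.5, sellers receive £10, Q = 236. (Wedge: Pb − Ps = 17.5.)
Per-meal burden: consumers £12.5, sellers £5.
Consumers take the larger share because demand is less price-elastic here (demand slope 2 vs supply slope 5).
The less price-elastic side of the market bears the larger share of a per-unit tax.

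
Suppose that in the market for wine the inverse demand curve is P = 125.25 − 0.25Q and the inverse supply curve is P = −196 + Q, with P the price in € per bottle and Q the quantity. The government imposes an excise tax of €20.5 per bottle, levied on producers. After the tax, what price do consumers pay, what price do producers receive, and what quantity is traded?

Rewrite in direct form: Qd = 501 − 4P and Qs = P + 196.
Before the tax: set 501 − 4P = P + 196 → P* = €61, Q* = 257.
With the tax collected from producers, supply shifts: Qs = (P − 20.5) + 196.
Solving gives Q = 240.6 with consumers paying €65.1 and producers receiving €44.6 (the €20.5 wedge).
The less price-elastic side of the market bears the larger share of a per-unit tax.

Consumers pay €65.1; producers receive €44.6; quantity = 240.6.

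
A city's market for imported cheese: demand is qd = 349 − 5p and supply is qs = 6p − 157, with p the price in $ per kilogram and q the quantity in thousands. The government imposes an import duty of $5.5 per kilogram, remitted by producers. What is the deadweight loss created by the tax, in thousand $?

Deadweight loss = $41.25 thousand.

Without the tax, 349 − 5p = 6p − 157 gives 11p = 506, so p* = $46 and q* = 119.
With the tax collected from producers, supply shifts: qs = 6(p − 5.5) − 157.
New equilibrium: buyers pay $49, producers receive $43.5, q = 104. (Wedge: pb − ps = 5.5.)
Quantity falls by |ΔQ| = |119 − 104| = 15.
DWL = ½ · t · |ΔQ| = ½ · 5.5 · 15 = $41.25.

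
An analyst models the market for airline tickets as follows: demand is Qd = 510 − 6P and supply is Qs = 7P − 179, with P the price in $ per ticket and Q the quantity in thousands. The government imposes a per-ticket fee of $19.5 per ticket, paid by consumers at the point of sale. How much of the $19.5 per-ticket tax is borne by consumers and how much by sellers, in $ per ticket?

Consumers bear $10.5 per ticket; sellers bear $9 per ticket.

Without the tax, 510 − 6P = 7P − 179 gives 13P = 689, so P* = $53 and Q* = 192.
With the tax collected from consumers, demand (in seller-price terms) shifts: Qd = 510 − 6(P + 19.5).
Solving gives Q = 129 with consumers paying $63.5 and sellers receiving $44 (the $19.5 wedge).
Burden on consumers: $10.5; on sellers: $9. (They sum to $19.5.)
The less price-elastic side of the market bears the larger share of a per-unit tax.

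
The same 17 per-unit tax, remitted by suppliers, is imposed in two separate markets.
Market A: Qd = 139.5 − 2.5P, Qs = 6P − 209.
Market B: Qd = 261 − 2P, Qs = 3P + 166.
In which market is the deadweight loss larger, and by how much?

Market A: pre-tax P* = 41, Q* = 37; post-tax Q = 7; deadweight loss = 255.
Market B: pre-tax P* = 19, Q* = 223; post-tax Q = 202.6; deadweight loss = 173.4.
Difference: 255 vs 173.4 → market A is larger by 81.6.

Market A, by 81.6.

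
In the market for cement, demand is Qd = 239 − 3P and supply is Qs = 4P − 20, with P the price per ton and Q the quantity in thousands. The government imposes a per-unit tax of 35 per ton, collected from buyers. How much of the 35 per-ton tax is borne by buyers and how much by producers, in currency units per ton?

Buyers bear 20 per ton; producers bear 15 per ton.

Without the tax, 239 − 3P = 4P − 20 gives 7P = 259, so P* = 37 and Q* = 128.
With the tax collected from buyers, demand (in seller-price terms) shifts: Qd = 239 − 3(P + 35).
New equilibrium: buyers pay 57, producers receive 22, Q = 68. (Wedge: Pb − Ps = 35.)
Burden on buyers: 20; on producers: 15. (They sum to 35.)
The less price-elastic side of the market bears the larger share of a per-unit tax.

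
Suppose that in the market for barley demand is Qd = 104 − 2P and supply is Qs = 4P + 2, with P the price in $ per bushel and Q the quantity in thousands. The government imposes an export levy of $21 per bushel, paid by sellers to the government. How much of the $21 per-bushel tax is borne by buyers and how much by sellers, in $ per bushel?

Buyers bear $14 per bushel; sellers bear $7 per bushel.

Without the tax, 104 − 2P = 4P + 2 gives 6P = 102, so P* = $17 and Q* = 70.
With the tax collected from sellers, supply shifts: Qs = 4(P − 21) + 2.
New equilibrium: buyers pay $31, sellers receive $10, Q = 42. (Wedge: Pb − Ps = 21.)
Burden on buyers: $14; on sellers: $7. (They sum to $21.)
The less price-elastic side of the market bears the larger share of a per-unit tax.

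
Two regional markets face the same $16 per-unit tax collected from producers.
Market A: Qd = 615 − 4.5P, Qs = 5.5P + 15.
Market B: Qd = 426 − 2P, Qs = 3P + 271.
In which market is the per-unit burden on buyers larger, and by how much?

Market A: pre-tax P* = $60, Q* = 345; post-tax Q = 305.4; per-unit burden on buyers = $8.8.
Market B: pre-tax P* = $31, Q* = 364; post-tax Q = 344.8; per-unit burden on buyers = $9.6.
Difference: $8.8 vs $9.6 → market B is larger by $0.8.

Market B, by $0.8.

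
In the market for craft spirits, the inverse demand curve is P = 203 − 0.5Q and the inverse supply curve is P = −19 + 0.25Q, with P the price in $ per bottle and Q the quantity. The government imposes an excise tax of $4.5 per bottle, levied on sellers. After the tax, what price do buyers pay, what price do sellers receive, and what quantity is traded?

Rewrite in direct form: Qd = 406 − 2P and Qs = 4P + 76.
Before the tax: set 406 − 2P = 4P + 76 → P* = $55, Q* = 296.
With the tax collected from sellers, supply shifts: Qs = 4(P − 4.5) + 76.
New equilibrium: buyers pay $58, sellers receive $53.5, Q = 290. (Wedge: Pb − Ps = 4.5.)
The less price-elastic side of the market bears the larger share of a per-unit tax.

Buyers pay $58; sellers receive $53.5; quantity = 290.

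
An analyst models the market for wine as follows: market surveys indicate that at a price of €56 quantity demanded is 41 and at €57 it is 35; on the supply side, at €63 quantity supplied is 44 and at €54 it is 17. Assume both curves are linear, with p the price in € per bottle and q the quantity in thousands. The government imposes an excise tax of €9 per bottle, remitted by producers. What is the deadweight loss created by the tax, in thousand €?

Demand slope: (35 − 41)/(57 − 56) = -6, so qd = 377 − 6p.
Supply slope: (17 − 44)/(54 − 63) = 3, so qs = 3p − 145.
Without the tax, 377 − 6p = 3p − 145 gives 9p = 522, so p* = €58 and q* = 29.
With the tax collected from producers, supply shifts: qs = 3(p − 9) − 145.
New equilibrium: consumers pay €61, producers receive €52, q = 11. (Wedge: pb − ps = 9.)
Quantity falls by |ΔQ| = |29 − 11| = 18.
DWL = ½ · t · |ΔQ| = ½ · 9 · 18 = €81.

Deadweight loss = €81 thousand.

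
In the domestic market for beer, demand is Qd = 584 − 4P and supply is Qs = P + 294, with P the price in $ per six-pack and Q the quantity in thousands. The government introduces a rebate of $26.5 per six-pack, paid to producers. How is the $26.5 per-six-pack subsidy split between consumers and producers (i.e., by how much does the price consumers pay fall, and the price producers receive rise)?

Consumers gain $5.3 per six-pack; producers gain $21.2 per six-pack.

Before the subsidy: set 584 − 4P = P + 294 → P* = $58, Q* = 352.
With a per-unit subsidy paid to producers, each receives P + 26.5 per unit sold, so supply becomes Qs = (P + 26.5) + 294.
Solving gives Q = 373.2 with consumers paying $52.7 and producers receiving $79.2 (the $26.5 wedge).
Gain to consumers: $5.3; to producers: $21.2. (They sum to $26.5.)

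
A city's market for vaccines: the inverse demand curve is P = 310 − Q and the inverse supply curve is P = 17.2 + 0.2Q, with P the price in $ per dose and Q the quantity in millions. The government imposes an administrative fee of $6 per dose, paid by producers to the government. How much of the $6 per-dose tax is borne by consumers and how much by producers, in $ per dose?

Consumers bear $5 per dose; producers bear $1 per dose.

Rewrite in direct form: Qd = 310 − P and Qs = 5P − 86.
Before the tax: set 310 − P = 5P − 86 → P* = $66, Q* = 244.
With the tax collected from producers, supply shifts: Qs = 5(P − 6) − 86.
New equilibrium: consumers pay $71, producers receive $65, Q = 239. (Wedge: Pb − Ps = 6.)
Burden on consumers: $5; on producers: $1. (They sum to $6.)
The less price-elastic side of the market bears the larger share of a per-unit tax.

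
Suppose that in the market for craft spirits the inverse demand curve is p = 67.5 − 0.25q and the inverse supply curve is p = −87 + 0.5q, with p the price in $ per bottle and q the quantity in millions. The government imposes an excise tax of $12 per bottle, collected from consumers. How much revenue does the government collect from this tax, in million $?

Inverting to q(p) form: qd = 270 − 4p; qs = 2p + 174.
Before the tax: set 270 − 4p = 2p + 174 → p* = $16, q* = 206.
With the tax collected from consumers, demand (in seller-price terms) shifts: qd = 270 − 4(p + 12).
Solving gives q = 190 with consumers paying $20 and producers receiving $8 (the $12 wedge).
Revenue = t · Q = 12 · 190 = $2280.

Tax revenue = $2280 million.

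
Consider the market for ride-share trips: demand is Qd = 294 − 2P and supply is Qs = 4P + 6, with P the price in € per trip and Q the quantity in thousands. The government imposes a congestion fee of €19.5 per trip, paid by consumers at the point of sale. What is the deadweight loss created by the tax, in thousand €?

Deadweight loss = €253.5 thousand.

Before the tax: set 294 − 2P = 4P + 6 → P* = €48, Q* = 198.
With the tax collected from consumers, demand (in seller-price terms) shifts: Qd = 294 − 2(P + 19.5).
Solving gives Q = 172 with consumers paying €61 and producers receiving €41.5 (the €19.5 wedge).
Quantity falls by |ΔQ| = |198 − 172| = 26.
DWL = ½ · t · |ΔQ| = ½ · 19.5 · 26 = €253.5.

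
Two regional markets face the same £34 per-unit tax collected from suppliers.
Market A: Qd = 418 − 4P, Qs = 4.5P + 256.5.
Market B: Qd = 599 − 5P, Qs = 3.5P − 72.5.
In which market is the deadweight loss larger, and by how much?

Market A, by £34.

Market A: pre-tax P* = £19, Q* = 342; post-tax Q = 270; deadweight loss = £1224.
Market B: pre-tax P* = £79, Q* = 204; post-tax Q = 134; deadweight loss = £1190.
Difference: £1224 vs £1190 → market A is larger by £34.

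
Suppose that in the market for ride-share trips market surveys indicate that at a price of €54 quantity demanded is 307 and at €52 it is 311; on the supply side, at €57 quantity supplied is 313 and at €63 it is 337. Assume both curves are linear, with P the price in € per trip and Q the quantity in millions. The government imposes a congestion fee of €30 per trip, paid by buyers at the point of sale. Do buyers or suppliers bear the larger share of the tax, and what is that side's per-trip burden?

Buyers bear the larger share: €20 per trip.

Demand slope: (311 − 307)/(52 − 54) = -2, so Qd = 415 − 2P.
Supply slope: (337 − 313)/(63 − 57) = 4, so Qs = 4P + 85.
Before the tax: set 415 − 2P = 4P + 85 → P* = €55, Q* = 305.
With the tax collected from buyers, demand (in seller-price terms) shifts: Qd = 415 − 2(P + 30).
New equilibrium: buyers pay €75, suppliers receive €45, Q = 265. (Wedge: Pb − Ps = 30.)
Per-trip burden: buyers €20, suppliers €10.
Buyers take the larger share because demand is less price-elastic here (demand slope 2 vs supply slope 4).
The less price-elastic side of the market bears the larger share of a per-unit tax.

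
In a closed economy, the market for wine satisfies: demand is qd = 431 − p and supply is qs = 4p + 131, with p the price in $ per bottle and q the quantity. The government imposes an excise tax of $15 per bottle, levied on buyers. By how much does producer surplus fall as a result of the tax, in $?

Without the tax, 431 − p = 4p + 131 gives 5p = 300, so p* = $60 and q* = 371.
With the tax collected from buyers, demand (in seller-price terms) shifts: qd = 431 − (p + 15).
New equilibrium: buyers pay $72, sellers receive $57, q = 359. (Wedge: pb − ps = 15.)
ΔPS is the trapezoid between Q = 359 and Q = 371 of height $3: ½ · (371 + 359) · 3 = $1095.

Producer surplus falls by $1095.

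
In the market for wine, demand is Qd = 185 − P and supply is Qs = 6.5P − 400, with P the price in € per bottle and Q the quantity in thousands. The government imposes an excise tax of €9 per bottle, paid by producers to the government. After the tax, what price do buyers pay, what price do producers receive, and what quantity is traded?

Before the tax: set 185 − P = 6.5P − 400 → P* = €78, Q* = 107.
With the tax collected from producers, supply shifts: Qs = 6.5(P − 9) − 400.
Solving gives Q = 99.2 with buyers paying €85.8 and producers receiving €76.8 (the €9 wedge).
The less price-elastic side of the market bears the larger share of a per-unit tax.

Buyers pay €85.8; producers receive €76.8; quantity = 99.2.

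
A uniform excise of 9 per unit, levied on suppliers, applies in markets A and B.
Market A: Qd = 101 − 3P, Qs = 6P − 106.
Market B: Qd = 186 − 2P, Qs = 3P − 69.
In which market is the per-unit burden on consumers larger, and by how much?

Market A, by 0.6.

Market A: pre-tax P* = 23, Q* = 32; post-tax Q = 14; per-unit burden on consumers = 6.
Market B: pre-tax P* = 51, Q* = 84; post-tax Q = 73.2; per-unit burden on consumers = 5.4.
Difference: 6 vs 5.4 → market A is larger by 0.6.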